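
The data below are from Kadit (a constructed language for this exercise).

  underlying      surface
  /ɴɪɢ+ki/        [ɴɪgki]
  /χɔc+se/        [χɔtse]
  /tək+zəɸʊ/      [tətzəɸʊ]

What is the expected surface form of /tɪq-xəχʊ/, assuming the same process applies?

The data show regressive place assimilation: /ɢ/ → [g] before /k/; /c/ → [t] before /s/; /k/ → [t] before /z/. In each pair only place changes, matching the following consonant, while manner and voice stay constant.
The rule targets /q/ (voiceless uvular stop), which sits before the trigger /x/ (velar).
A voiceless velar stop is [k], so the surface segment is [k].

[tɪkxəχʊ]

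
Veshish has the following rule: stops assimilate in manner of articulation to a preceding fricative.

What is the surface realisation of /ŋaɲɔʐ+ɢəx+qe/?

The rule targets /ɢ/ (voiced uvular stop), which sits after the trigger /ʐ/ (fricative).
Changing only its manner to fricative gives [ʁ] — the voiced uvular fricative.
The same rule applies at the second boundary: /q/ → [χ] next to /x/.

[ŋaɲɔʐʁəxχe]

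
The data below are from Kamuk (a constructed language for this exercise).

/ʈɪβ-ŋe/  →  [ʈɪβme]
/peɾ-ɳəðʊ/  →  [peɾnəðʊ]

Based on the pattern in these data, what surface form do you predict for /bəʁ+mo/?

The data show progressive place assimilation: /ŋ/ → [m] after /β/; /ɳ/ → [n] after /ɾ/. In each pair only place changes, matching the preceding consonant, while manner and voice stay constant.
/m/ is a voiced bilabial nasal. The preceding trigger /ʁ/ is uvular, so /m/ must become uvular as well.
The voiced uvular nasal is [ɴ], so /m/ → [ɴ].

[bəʁɴo]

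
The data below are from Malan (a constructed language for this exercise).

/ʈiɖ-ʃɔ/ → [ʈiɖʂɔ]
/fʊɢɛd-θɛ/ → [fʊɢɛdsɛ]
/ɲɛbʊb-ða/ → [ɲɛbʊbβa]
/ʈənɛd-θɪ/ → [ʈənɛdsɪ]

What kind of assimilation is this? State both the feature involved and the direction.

progressive place assimilation

Comparing underlying and surface forms, /ʃ/ → [ʂ] is the alternation; the neighbouring /ɖ/ is constant.
/ʃ/ is postalveolar while /ɖ/ is retroflex; the output [ʂ] is retroflex, matching the trigger — so the feature that spreads is place.
Manner and voice are unchanged, so the assimilation is partial, not total.
The other alternating forms pattern the same way: /θ/ → [s] after /d/ (dental → alveolar, matching alveolar); /ð/ → [β] after /b/ (dental → bilabial, matching bilabial) — only place changes, and always toward the preceding segment.
Since the segment that changes follows the conditioning segment, the assimilation is progressive.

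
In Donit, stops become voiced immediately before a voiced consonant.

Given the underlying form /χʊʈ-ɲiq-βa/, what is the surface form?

[χʊɖɲiɢβa]

The rule targets /ʈ/ (voiceless retroflex stop), which sits before the trigger /ɲ/ (voiced).
Changing only its voicing to voiced gives [ɖ] — the voiced retroflex stop.
At the second juncture, /q/ likewise becomes [ɢ] adjacent to /β/.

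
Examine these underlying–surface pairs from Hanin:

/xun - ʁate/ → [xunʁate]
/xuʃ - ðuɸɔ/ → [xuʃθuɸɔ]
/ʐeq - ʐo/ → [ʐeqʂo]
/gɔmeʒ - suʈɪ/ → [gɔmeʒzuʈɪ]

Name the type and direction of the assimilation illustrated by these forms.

Comparing underlying and surface forms, /ð/ → [θ] is the alternation; the neighbouring /ʃ/ is constant.
/ð/ is voiced while /ʃ/ is voiceless; the output [θ] is voiceless, matching the trigger — so the feature that spreads is voicing.
Place and manner are unchanged, so the assimilation is partial, not total.
Checking the remaining alternations: /ʐ/ → [ʂ] after /q/ (voiced → voiceless, matching voiceless); /s/ → [z] after /ʒ/ (voiceless → voiced, matching voiced) — only voicing changes, and always toward the preceding segment.
No alternation appears in [xunʁate]: there the adjacent consonants already agree in voicing (/ʁ/ and /n/ are both voiced), so this form is consistent with the same rule.
The trigger is the preceding segment, so the direction is progressive (perseverative).

progressive voicing assimilation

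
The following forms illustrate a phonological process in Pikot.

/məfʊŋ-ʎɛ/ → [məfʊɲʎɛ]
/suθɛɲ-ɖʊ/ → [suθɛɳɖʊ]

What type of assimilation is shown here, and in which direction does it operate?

The segment that alternates is /ŋ/, which surfaces as [ɲ] when adjacent to /ʎ/.
The change velar → palatal matches the place of the following /ʎ/, identifying this as place assimilation.
Manner and voice are unchanged, so the assimilation is partial, not total.
The same holds elsewhere in the data: /ɲ/ → [ɳ] before /ɖ/ (palatal → retroflex, matching retroflex) — only place changes, and always toward the following segment.
The trigger is the following segment, so the direction is regressive (anticipatory).

regressive place assimilation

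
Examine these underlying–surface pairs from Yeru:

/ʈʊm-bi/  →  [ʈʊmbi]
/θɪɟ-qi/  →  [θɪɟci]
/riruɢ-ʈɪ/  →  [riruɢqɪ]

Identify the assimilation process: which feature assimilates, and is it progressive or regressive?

progressive place assimilation

Underlying /q/ is realised as [c] next to /ɟ/; /ɟ/ itself does not change.
The change uvular → palatal matches the place of the preceding /ɟ/, identifying this as place assimilation.
Manner and voice are unchanged, so the assimilation is partial, not total.
The same holds elsewhere in the data: /ʈ/ → [q] after /ɢ/ (retroflex → uvular, matching uvular) — only place changes, and always toward the preceding segment.
No alternation appears in [ʈʊmbi]: there the adjacent consonants already agree in place (/b/ and /m/ are both bilabial), so this form is consistent with the same rule.
Since the segment that changes follows the conditioning segment, the assimilation is progressive.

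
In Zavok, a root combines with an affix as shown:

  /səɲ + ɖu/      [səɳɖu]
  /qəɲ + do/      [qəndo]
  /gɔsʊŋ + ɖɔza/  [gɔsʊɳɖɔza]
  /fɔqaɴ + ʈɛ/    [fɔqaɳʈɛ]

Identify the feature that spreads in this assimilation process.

place

Comparing underlying and surface forms, /ɲ/ → [ɳ] is the alternation; the neighbouring /ɖ/ is constant.
The change palatal → retroflex matches the place of the following /ɖ/, identifying this as place assimilation.
The other alternating forms pattern the same way: /ɲ/ → [n] before /d/ (palatal → alveolar, matching alveolar); /ŋ/ → [ɳ] before /ɖ/ (velar → retroflex, matching retroflex); /ɴ/ → [ɳ] before /ʈ/ (uvular → retroflex, matching retroflex) — only place changes, and always toward the following segment.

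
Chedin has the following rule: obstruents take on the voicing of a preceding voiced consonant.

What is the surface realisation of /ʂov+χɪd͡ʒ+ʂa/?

[ʂovʁɪd͡ʒʐa]

The rule targets /χ/ (voiceless uvular fricative), which sits after the trigger /v/ (voiced).
The voiced uvular fricative is [ʁ], so /χ/ → [ʁ].
The same rule applies at the second boundary: /ʂ/ → [ʐ] next to /d͡ʒ/.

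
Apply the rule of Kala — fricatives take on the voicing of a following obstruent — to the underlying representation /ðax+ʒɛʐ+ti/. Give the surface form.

[ðaɣʒɛʂti]

The rule targets /x/ (voiceless velar fricative), which sits before the trigger /ʒ/ (voiced).
The voiced velar fricative is [ɣ], so /x/ → [ɣ].
The same rule applies at the second boundary: /ʐ/ → [ʂ] next to /t/.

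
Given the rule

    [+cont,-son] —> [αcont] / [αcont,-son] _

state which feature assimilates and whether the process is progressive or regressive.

The rule copies [cont] (continuancy) from the environment onto the target fricatives; since [±cont] encodes the stop/fricative manner contrast, the assimilating dimension is manner.
Since the environment is written before the underscore, the trigger precedes the target; the direction is progressive.

progressive manner assimilation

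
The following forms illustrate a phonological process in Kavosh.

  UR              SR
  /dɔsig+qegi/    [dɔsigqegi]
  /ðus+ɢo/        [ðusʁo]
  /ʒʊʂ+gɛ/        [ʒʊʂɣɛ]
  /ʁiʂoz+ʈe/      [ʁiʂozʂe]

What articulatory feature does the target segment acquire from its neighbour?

manner

The segment that alternates is /ɢ/, which surfaces as [ʁ] when adjacent to /s/.
The change stop → fricative matches the manner of the preceding /s/, identifying this as manner assimilation.
The other alternating forms pattern the same way: /g/ → [ɣ] after /ʂ/ (stop → fricative, matching a fricative); /ʈ/ → [ʂ] after /z/ (stop → fricative, matching a fricative) — only manner changes, and always toward the preceding segment.
No alternation appears in [dɔsigqegi]: there the adjacent consonants already agree in manner (/q/ and /g/ are both stops), so this form is consistent with the same rule.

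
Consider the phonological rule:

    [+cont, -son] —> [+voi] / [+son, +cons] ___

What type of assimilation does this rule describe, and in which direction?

The structural change is [+voi], and the conditioning segment [+son, +cons] (a sonorant consonant) is itself voiced, so the target comes to share the voicing of its neighbour — voicing assimilation.
The conditioning segment sits to the left of the focus bar, meaning the trigger precedes the segment that changes — progressive assimilation.

progressive voicing assimilation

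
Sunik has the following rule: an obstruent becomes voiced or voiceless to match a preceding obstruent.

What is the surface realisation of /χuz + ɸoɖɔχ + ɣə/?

[χuzβoɖɔχxə]

/ɸ/ is a voiceless bilabial fricative. The preceding trigger /z/ is voiced, so /ɸ/ must become voiced as well.
Changing only its voicing to voiced gives [β] — the voiced bilabial fricative.
At the second juncture, /ɣ/ likewise becomes [x] adjacent to /χ/.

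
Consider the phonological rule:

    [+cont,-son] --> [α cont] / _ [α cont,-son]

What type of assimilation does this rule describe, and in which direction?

The rule copies [cont] (continuancy) from the environment onto the target fricatives; since [±cont] encodes the stop/fricative manner contrast, the assimilating dimension is manner.
Since the environment is written after the underscore, the trigger follows the target; the direction is regressive.

regressive manner assimilation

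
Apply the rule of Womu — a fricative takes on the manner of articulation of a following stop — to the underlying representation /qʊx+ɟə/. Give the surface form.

/x/ is a voiceless velar fricative. The following trigger /ɟ/ is a stop, so /x/ must become a stop as well.
A voiceless velar stop is [k], so the surface segment is [k].

[qʊkɟə]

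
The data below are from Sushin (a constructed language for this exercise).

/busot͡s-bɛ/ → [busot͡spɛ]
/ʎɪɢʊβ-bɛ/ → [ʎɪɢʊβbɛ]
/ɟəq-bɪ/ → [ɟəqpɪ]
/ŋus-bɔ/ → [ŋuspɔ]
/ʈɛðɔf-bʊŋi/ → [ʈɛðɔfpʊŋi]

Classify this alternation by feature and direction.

Comparing underlying and surface forms, /b/ → [p] is the alternation; the neighbouring /t͡s/ is constant.
The change voiced → voiceless matches the voicing of the preceding /t͡s/, identifying this as voicing assimilation.
Place and manner are unchanged, so the assimilation is partial, not total.
Checking the remaining alternations: /b/ → [p] after /q/ (voiced → voiceless, matching voiceless); /b/ → [p] after /s/ (voiced → voiceless, matching voiceless); /b/ → [p] after /f/ (voiced → voiceless, matching voiceless) — only voicing changes, and always toward the preceding segment.
Nothing changes in [ʎɪɢʊβbɛ]: there the adjacent consonants already agree in voicing (/b/ and /β/ are both voiced), so this form is consistent with the same rule.
Since the segment that changes follows the conditioning segment, the assimilation is progressive.

progressive voicing assimilation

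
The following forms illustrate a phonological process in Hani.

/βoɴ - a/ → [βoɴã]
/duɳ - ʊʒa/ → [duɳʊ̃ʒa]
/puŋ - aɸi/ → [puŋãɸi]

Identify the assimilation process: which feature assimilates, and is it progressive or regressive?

The vowel /a/ surfaces as nasalised [ã] next to the preceding nasal /ɴ/ — it has acquired the [+nasal] feature of its neighbour.
Likewise in the remaining data: /ʊ/ → [ʊ̃] after /ɳ/; /a/ → [ã] after /ŋ/ — each time a vowel is nasalised next to a preceding nasal.
Because the conditioning nasal is to the left of the vowel that changes, the process is progressive (perseverative).

progressive nasality assimilation (vowel nasalisation)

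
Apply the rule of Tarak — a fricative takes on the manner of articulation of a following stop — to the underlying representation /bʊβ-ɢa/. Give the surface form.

[bʊbɢa]

The rule targets /β/ (voiced bilabial fricative), which sits before the trigger /ɢ/ (stop).
Changing only its manner to stop gives [b] — the voiced bilabial stop.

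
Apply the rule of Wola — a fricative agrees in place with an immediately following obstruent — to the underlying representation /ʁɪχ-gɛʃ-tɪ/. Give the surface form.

[ʁɪxgɛstɪ]

/χ/ is a voiceless uvular fricative. The following trigger /g/ is velar, so /χ/ must become velar as well.
A voiceless velar fricative is [x], so the surface segment is [x].
At the second juncture, /ʃ/ likewise becomes [s] adjacent to /t/.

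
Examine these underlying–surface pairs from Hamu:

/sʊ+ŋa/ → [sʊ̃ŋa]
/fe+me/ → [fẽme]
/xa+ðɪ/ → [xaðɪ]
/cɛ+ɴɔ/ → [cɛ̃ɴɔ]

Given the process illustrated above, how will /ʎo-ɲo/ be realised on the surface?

The data show regressive nasality assimilation (vowel nasalisation): /ʊ/ → [ʊ̃] before /ŋ/; /e/ → [ẽ] before /m/; /ɛ/ → [ɛ̃] before /ɴ/ — a vowel is nasalised by an immediately following nasal consonant.
No change occurs in [xaðɪ] because the vowel at the boundary is adjacent to an oral consonant, not a nasal (/a/ next to /ð/).
The vowel /o/ is adjacent to the following nasal /ɲ/, so it acquires [+nasal] and surfaces as [õ].

[ʎõɲo]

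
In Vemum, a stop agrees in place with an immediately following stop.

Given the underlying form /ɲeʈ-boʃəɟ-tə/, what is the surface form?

The rule targets /ʈ/ (voiceless retroflex stop), which sits before the trigger /b/ (bilabial).
A voiceless bilabial stop is [p], so the surface segment is [p].
At the second juncture, /ɟ/ likewise becomes [d] adjacent to /t/.

[ɲepboʃədtə]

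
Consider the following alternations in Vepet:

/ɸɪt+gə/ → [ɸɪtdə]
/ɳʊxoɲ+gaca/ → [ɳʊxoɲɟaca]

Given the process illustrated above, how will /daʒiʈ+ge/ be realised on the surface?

[daʒiʈɖe]

The data show progressive place assimilation: /g/ → [d] after /t/; /g/ → [ɟ] after /ɲ/. In each pair only place changes, matching the preceding consonant, while manner and voice stay constant.
/g/ is a voiced velar stop. The preceding trigger /ʈ/ is retroflex, so /g/ must become retroflex as well.
The voiced retroflex stop is [ɖ], so /g/ → [ɖ].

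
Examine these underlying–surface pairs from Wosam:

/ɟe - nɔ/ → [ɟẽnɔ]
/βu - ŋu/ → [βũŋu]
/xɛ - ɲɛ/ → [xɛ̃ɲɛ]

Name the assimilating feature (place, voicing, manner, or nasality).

The vowel /e/ surfaces as nasalised [ẽ] next to the following nasal /n/ — it has acquired the [+nasal] feature of its neighbour.
Likewise in the remaining data: /u/ → [ũ] before /ŋ/; /ɛ/ → [ɛ̃] before /ɲ/ — each time a vowel is nasalised next to a following nasal.

nasality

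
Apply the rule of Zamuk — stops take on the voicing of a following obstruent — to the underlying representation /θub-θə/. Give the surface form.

/b/ is a voiced bilabial stop. The following trigger /θ/ is voiceless, so /b/ must become voiceless as well.
The voiceless bilabial stop is [p], so /b/ → [p].

[θupθə]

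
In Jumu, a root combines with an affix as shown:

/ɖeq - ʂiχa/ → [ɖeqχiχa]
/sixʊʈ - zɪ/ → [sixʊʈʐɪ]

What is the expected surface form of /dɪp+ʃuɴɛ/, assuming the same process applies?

[dɪpɸuɴɛ]

The data show progressive place assimilation: /ʂ/ → [χ] after /q/; /z/ → [ʐ] after /ʈ/. In each pair only place changes, matching the preceding consonant, while manner and voice stay constant.
/ʃ/ is a voiceless postalveolar fricative. The preceding trigger /p/ is bilabial, so /ʃ/ must become bilabial as well.
Changing only its place to bilabial gives [ɸ] — the voiceless bilabial fricative.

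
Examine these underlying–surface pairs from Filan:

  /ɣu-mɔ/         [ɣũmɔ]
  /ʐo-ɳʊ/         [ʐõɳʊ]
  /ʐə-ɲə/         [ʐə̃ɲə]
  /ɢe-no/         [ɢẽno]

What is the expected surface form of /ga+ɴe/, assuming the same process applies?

[gãɴe]

The data show regressive nasality assimilation (vowel nasalisation): /u/ → [ũ] before /m/; /o/ → [õ] before /ɳ/; /ə/ → [ə̃] before /ɲ/; /e/ → [ẽ] before /n/ — a vowel is nasalised by an immediately following nasal consonant.
The vowel /a/ is adjacent to the following nasal /ɴ/, so it acquires [+nasal] and surfaces as [ã].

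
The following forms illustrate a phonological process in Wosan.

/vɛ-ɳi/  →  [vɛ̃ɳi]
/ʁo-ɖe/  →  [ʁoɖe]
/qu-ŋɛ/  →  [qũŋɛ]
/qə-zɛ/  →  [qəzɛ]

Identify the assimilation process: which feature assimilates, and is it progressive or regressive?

regressive nasality assimilation (vowel nasalisation)

The vowel /ɛ/ surfaces as nasalised [ɛ̃] next to the following nasal /ɳ/ — it has acquired the [+nasal] feature of its neighbour.
Likewise in the remaining data: /u/ → [ũ] before /ŋ/ — each time a vowel is nasalised next to a following nasal.
No change occurs in [ʁoɖe], [qəzɛ] because the vowel at the boundary is adjacent to an oral consonant, not a nasal (/o/ next to /ɖ/; /ə/ next to /z/).
Because the conditioning nasal is to the right of the vowel that changes, the process is regressive (anticipatory).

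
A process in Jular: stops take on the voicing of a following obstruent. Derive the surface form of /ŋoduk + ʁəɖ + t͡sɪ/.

The rule targets /k/ (voiceless velar stop), which sits before the trigger /ʁ/ (voiced).
The voiced velar stop is [g], so /k/ → [g].
The same rule applies at the second boundary: /ɖ/ → [ʈ] next to /t͡s/.

[ŋodugʁəʈt͡sɪ]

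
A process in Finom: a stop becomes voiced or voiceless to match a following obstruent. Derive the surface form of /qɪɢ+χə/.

[qɪqχə]

/ɢ/ is a voiced uvular stop. The following trigger /χ/ is voiceless, so /ɢ/ must become voiceless as well.
Changing only its voicing to voiceless gives [q] — the voiceless uvular stop.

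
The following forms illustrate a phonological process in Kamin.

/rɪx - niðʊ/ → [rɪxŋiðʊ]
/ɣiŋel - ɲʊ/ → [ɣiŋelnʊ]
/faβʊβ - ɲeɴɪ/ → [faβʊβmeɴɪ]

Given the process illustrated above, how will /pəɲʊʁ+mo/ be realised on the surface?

[pəɲʊʁɴo]

The data show progressive place assimilation: /n/ → [ŋ] after /x/; /ɲ/ → [n] after /l/; /ɲ/ → [m] after /β/. In each pair only place changes, matching the preceding consonant, while manner and voice stay constant.
The rule targets /m/ (voiced bilabial nasal), which sits after the trigger /ʁ/ (uvular).
Changing only its place to uvular gives [ɴ] — the voiced uvular nasal.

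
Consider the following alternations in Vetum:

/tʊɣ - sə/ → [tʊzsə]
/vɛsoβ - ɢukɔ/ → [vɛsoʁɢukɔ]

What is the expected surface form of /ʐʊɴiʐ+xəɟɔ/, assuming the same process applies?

[ʐʊɴiɣxəɟɔ]

The data show regressive place assimilation: /ɣ/ → [z] before /s/; /β/ → [ʁ] before /ɢ/. In each pair only place changes, matching the following consonant, while manner and voice stay constant.
/ʐ/ is a voiced retroflex fricative. The following trigger /x/ is velar, so /ʐ/ must become velar as well.
Changing only its place to velar gives [ɣ] — the voiced velar fricative.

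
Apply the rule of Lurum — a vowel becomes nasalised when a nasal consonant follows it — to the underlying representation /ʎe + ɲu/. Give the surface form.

/e/ sits next to the nasal /ɲ/ and is therefore nasalised to [ẽ].

[ʎẽɲu]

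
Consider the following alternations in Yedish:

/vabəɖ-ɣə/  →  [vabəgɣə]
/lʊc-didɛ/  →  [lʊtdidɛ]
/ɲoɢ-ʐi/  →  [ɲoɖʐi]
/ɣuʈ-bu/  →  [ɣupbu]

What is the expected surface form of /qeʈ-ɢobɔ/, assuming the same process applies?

The data show regressive place assimilation: /ɖ/ → [g] before /ɣ/; /c/ → [t] before /d/; /ɢ/ → [ɖ] before /ʐ/; /ʈ/ → [p] before /b/. In each pair only place changes, matching the following consonant, while manner and voice stay constant.
The rule targets /ʈ/ (voiceless retroflex stop), which sits before the trigger /ɢ/ (uvular).
Changing only its place to uvular gives [q] — the voiceless uvular stop.

[qeqɢobɔ]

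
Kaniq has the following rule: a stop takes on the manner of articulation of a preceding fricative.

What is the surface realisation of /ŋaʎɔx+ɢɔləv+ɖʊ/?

[ŋaʎɔxʁɔləvʐʊ]

The rule targets /ɢ/ (voiced uvular stop), which sits after the trigger /x/ (fricative).
A voiced uvular fricative is [ʁ], so the surface segment is [ʁ].
The same rule applies at the second boundary: /ɖ/ → [ʐ] next to /v/.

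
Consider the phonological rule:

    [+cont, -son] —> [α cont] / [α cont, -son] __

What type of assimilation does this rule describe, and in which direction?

progressive manner assimilation

The rule copies [cont] (continuancy) from the environment onto the target fricatives; since [±cont] encodes the stop/fricative manner contrast, the assimilating dimension is manner.
Since the environment is written before the underscore, the trigger precedes the target; the direction is progressive.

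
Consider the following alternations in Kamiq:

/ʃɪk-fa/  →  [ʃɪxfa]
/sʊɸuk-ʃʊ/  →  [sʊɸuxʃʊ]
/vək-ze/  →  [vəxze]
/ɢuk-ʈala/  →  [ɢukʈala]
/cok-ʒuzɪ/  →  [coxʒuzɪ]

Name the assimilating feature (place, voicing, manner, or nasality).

manner

Underlying /k/ is realised as [x] next to /f/; /f/ itself does not change.
The change stop → fricative matches the manner of the following /f/, identifying this as manner assimilation.
The other alternating forms pattern the same way: /k/ → [x] before /ʃ/ (stop → fricative, matching a fricative); /k/ → [x] before /z/ (stop → fricative, matching a fricative); /k/ → [x] before /ʒ/ (stop → fricative, matching a fricative) — only manner changes, and always toward the following segment.
No alternation appears in [ɢukʈala]: there the adjacent consonants already agree in manner (/k/ and /ʈ/ are both stops), so this form is consistent with the same rule.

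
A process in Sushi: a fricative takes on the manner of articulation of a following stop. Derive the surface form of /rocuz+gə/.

[rocudgə]

The rule targets /z/ (voiced alveolar fricative), which sits before the trigger /g/ (stop).
Changing only its manner to stop gives [d] — the voiced alveolar stop.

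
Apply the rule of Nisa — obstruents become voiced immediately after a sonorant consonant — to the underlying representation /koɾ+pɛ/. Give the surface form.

The rule targets /p/ (voiceless bilabial stop), which sits after the trigger /ɾ/ (voiced).
Changing only its voicing to voiced gives [b] — the voiced bilabial stop.

[koɾbɛ]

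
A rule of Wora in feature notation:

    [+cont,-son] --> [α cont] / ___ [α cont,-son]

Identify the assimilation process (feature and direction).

The shared variable α links the value of [cont] on the target to that of the neighbouring obstruent. [cont] distinguishes stops from fricatives — a manner-of-articulation feature — so this is manner assimilation.
Since the environment is written after the underscore, the trigger follows the target; the direction is regressive.

regressive manner assimilation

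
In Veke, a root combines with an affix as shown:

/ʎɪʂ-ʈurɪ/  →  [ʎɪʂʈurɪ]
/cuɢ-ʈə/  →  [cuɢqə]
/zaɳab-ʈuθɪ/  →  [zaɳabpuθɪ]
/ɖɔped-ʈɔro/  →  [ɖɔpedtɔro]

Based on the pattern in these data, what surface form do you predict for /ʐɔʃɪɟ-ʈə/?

[ʐɔʃɪɟcə]

The data show progressive place assimilation: /ʈ/ → [q] after /ɢ/; /ʈ/ → [p] after /b/; /ʈ/ → [t] after /d/. In each pair only place changes, matching the preceding consonant, while manner and voice stay constant.
No alternation appears in [ʎɪʂʈurɪ]: there the adjacent consonants already agree in place (/ʈ/ and /ʂ/ are both retroflex), so this form is consistent with the same rule.
The rule targets /ʈ/ (voiceless retroflex stop), which sits after the trigger /ɟ/ (palatal).
A voiceless palatal stop is [c], so the surface segment is [c].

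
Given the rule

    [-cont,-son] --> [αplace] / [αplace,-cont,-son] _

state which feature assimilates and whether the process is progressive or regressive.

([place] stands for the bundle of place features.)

The rule copies the place features (abbreviated [place]) from the environment onto the target, so the assimilating feature is place.
Since the environment is written before the underscore, the trigger precedes the target; the direction is progressive.

progressive place assimilation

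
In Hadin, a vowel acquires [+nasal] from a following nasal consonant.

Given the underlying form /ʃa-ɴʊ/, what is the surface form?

[ʃãɴʊ]

The vowel /a/ is adjacent to the following nasal /ɴ/, so it acquires [+nasal] and surfaces as [ã].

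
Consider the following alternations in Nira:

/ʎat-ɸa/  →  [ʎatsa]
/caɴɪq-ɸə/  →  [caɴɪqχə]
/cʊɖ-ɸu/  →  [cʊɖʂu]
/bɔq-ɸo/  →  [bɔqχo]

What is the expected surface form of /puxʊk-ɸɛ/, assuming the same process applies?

The data show progressive place assimilation: /ɸ/ → [s] after /t/; /ɸ/ → [χ] after /q/; /ɸ/ → [ʂ] after /ɖ/. In each pair only place changes, matching the preceding consonant, while manner and voice stay constant.
/ɸ/ is a voiceless bilabial fricative. The preceding trigger /k/ is velar, so /ɸ/ must become velar as well.
A voiceless velar fricative is [x], so the surface segment is [x].

[puxʊkxɛ]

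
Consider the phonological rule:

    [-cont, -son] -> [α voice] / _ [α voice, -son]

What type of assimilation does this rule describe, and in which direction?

regressive voicing assimilation

The rule copies [voice] from the environment onto the target, so the assimilating feature is voicing.
Since the environment is written after the underscore, the trigger follows the target; the direction is regressive.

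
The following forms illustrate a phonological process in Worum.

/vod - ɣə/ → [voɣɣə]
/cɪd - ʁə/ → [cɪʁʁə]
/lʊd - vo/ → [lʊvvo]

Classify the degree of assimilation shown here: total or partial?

Underlying /d/ is realised as [ɣ] next to /ɣ/; /ɣ/ itself does not change.
The output [ɣ] is identical to the trigger /ɣ/ — every feature (place, manner, voicing) has been copied — so this is total assimilation.
The other forms behave the same way: /d/ → [ʁ] before /ʁ/; /d/ → [v] before /v/ — in each case the output is a copy of the following consonant.

total assimilation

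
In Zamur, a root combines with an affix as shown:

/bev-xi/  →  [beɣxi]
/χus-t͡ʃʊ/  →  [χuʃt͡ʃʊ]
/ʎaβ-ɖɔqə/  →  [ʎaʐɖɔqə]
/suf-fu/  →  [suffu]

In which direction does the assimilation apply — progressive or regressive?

Underlying /v/ is realised as [ɣ] next to /x/; /x/ itself does not change.
The change labiodental → velar matches the place of the following /x/, identifying this as place assimilation.
Checking the remaining alternations: /s/ → [ʃ] before /t͡ʃ/ (alveolar → postalveolar, matching postalveolar); /β/ → [ʐ] before /ɖ/ (bilabial → retroflex, matching retroflex) — only place changes, and always toward the following segment.
No alternation appears in [suffu]: there the adjacent consonants already agree in place (/f/ and /f/ are both labiodental), so this form is consistent with the same rule.
Since the segment that changes precedes the conditioning segment, the assimilation is regressive.

regressive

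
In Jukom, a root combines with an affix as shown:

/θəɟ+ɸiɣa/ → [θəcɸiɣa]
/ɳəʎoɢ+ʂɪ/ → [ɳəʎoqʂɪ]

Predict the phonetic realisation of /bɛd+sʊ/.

[bɛtsʊ]

The data show regressive voicing assimilation: /ɟ/ → [c] before /ɸ/; /ɢ/ → [q] before /ʂ/. In each pair only voicing changes, matching the following consonant, while place and manner stay constant.
The rule targets /d/ (voiced alveolar stop), which sits before the trigger /s/ (voiceless).
Changing only its voicing to voiceless gives [t] — the voiceless alveolar stop.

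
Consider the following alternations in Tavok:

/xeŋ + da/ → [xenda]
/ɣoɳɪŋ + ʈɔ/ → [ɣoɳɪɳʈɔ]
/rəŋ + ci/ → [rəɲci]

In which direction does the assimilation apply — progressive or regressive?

regressive

Underlying /ŋ/ is realised as [n] next to /d/; /d/ itself does not change.
The change velar → alveolar matches the place of the following /d/, identifying this as place assimilation.
Checking the remaining alternations: /ŋ/ → [ɳ] before /ʈ/ (velar → retroflex, matching retroflex); /ŋ/ → [ɲ] before /c/ (velar → palatal, matching palatal) — only place changes, and always toward the following segment.
The trigger is the following segment, so the direction is regressive (anticipatory).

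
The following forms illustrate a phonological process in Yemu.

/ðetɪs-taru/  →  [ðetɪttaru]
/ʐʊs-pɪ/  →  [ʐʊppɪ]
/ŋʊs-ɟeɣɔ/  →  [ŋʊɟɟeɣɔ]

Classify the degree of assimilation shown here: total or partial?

Underlying /s/ is realised as [p] next to /p/; /p/ itself does not change.
The output [p] is identical to the trigger /p/ — every feature (place, manner, voicing) has been copied — so this is total assimilation.
The remaining alternations confirm this: /s/ → [t] before /t/; /s/ → [ɟ] before /ɟ/ — in each case the output is a copy of the following consonant.

total assimilation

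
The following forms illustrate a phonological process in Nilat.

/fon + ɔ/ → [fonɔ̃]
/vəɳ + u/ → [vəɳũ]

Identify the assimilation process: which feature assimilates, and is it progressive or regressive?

The vowel /ɔ/ surfaces as nasalised [ɔ̃] next to the preceding nasal /n/ — it has acquired the [+nasal] feature of its neighbour.
The other form shows the same pattern: /u/ → [ũ] after /ɳ/ — each time a vowel is nasalised next to a preceding nasal.
Because the conditioning nasal is to the left of the vowel that changes, the process is progressive (perseverative).

progressive nasality assimilation (vowel nasalisation)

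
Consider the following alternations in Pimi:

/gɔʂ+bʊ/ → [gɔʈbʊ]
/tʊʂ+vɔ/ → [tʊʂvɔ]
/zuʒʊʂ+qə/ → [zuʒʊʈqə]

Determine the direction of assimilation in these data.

Comparing underlying and surface forms, /ʂ/ → [ʈ] is the alternation; the neighbouring /b/ is constant.
/ʂ/ is a fricative while /b/ is a stop; the output [ʈ] is a stop, matching the trigger — so the feature that spreads is manner.
Checking the remaining alternation: /ʂ/ → [ʈ] before /q/ (fricative → stop, matching a stop) — only manner changes, and always toward the following segment.
No alternation appears in [tʊʂvɔ]: there the adjacent consonants already agree in manner (/ʂ/ and /v/ are both fricatives), so this form is consistent with the same rule.
The trigger is the following segment, so the direction is regressive (anticipatory).

regressive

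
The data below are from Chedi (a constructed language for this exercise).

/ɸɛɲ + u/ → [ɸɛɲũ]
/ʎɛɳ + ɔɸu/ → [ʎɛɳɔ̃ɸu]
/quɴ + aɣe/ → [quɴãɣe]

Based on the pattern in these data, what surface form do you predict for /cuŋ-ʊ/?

[cuŋʊ̃]

The data show progressive nasality assimilation (vowel nasalisation): /u/ → [ũ] after /ɲ/; /ɔ/ → [ɔ̃] after /ɳ/; /a/ → [ã] after /ɴ/ — a vowel is nasalised by an immediately preceding nasal consonant.
/ʊ/ sits next to the nasal /ŋ/ and is therefore nasalised to [ʊ̃].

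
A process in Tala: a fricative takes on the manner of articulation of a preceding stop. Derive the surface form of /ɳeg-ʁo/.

[ɳegɢo]

/ʁ/ is a voiced uvular fricative. The preceding trigger /g/ is a stop, so /ʁ/ must become a stop as well.
The voiced uvular stop is [ɢ], so /ʁ/ → [ɢ].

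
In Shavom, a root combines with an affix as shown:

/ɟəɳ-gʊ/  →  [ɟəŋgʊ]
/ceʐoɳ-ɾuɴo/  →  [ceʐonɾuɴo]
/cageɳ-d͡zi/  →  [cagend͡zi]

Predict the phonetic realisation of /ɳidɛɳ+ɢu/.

[ɳidɛɴɢu]

The data show regressive place assimilation: /ɳ/ → [ŋ] before /g/; /ɳ/ → [n] before /ɾ/; /ɳ/ → [n] before /d͡z/. In each pair only place changes, matching the following consonant, while manner and voice stay constant.
/ɳ/ is a voiced retroflex nasal. The following trigger /ɢ/ is uvular, so /ɳ/ must become uvular as well.
A voiced uvular nasal is [ɴ], so the surface segment is [ɴ].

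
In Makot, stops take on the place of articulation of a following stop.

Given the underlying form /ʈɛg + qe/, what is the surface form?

The rule targets /g/ (voiced velar stop), which sits before the trigger /q/ (uvular).
A voiced uvular stop is [ɢ], so the surface segment is [ɢ].

[ʈɛɢqe]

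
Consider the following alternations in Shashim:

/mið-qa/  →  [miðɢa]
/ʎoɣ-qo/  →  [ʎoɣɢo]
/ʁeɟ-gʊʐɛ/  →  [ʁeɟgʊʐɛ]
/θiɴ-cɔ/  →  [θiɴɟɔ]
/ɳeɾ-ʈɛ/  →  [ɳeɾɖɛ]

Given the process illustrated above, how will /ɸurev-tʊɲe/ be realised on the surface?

The data show progressive voicing assimilation: /q/ → [ɢ] after /ð/; /q/ → [ɢ] after /ɣ/; /c/ → [ɟ] after /ɴ/; /ʈ/ → [ɖ] after /ɾ/. In each pair only voicing changes, matching the preceding consonant, while place and manner stay constant.
Nothing changes in [ʁeɟgʊʐɛ]: there the adjacent consonants already agree in voicing (/g/ and /ɟ/ are both voiced), so this form is consistent with the same rule.
The rule targets /t/ (voiceless alveolar stop), which sits after the trigger /v/ (voiced).
Changing only its voicing to voiced gives [d] — the voiced alveolar stop.

[ɸurevdʊɲe]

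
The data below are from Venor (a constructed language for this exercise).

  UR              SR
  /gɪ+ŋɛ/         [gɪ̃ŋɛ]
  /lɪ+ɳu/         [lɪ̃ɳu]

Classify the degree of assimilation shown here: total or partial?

The vowel /ɪ/ surfaces as nasalised [ɪ̃] next to the following nasal /ŋ/ — it has acquired the [+nasal] feature of its neighbour.
Likewise in the remaining data: /ɪ/ → [ɪ̃] before /ɳ/ — each time a vowel is nasalised next to a following nasal.

partial assimilation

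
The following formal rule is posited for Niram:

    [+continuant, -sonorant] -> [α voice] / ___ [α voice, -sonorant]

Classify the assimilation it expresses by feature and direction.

The shared variable α links the value of [voice] on the target to the same value on the neighbouring segment, so voicing is the feature that assimilates.
The conditioning segment sits to the right of the focus bar, meaning the trigger follows the segment that changes — regressive assimilation.

regressive voicing assimilation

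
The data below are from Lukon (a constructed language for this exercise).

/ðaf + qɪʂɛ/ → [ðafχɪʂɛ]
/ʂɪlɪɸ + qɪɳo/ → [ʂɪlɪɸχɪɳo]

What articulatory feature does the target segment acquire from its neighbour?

manner

The segment that alternates is /q/, which surfaces as [χ] when adjacent to /f/.
The change stop → fricative matches the manner of the preceding /f/, identifying this as manner assimilation.
The same holds elsewhere in the data: /q/ → [χ] after /ɸ/ (stop → fricative, matching a fricative) — only manner changes, and always toward the preceding segment.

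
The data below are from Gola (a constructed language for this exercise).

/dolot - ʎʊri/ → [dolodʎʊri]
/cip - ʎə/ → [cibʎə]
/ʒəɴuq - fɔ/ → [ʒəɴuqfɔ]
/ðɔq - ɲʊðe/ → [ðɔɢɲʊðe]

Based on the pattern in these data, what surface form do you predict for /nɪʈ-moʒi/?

The data show regressive voicing assimilation: /t/ → [d] before /ʎ/; /p/ → [b] before /ʎ/; /q/ → [ɢ] before /ɲ/. In each pair only voicing changes, matching the following consonant, while place and manner stay constant.
No alternation appears in [ʒəɴuqfɔ]: there the adjacent consonants already agree in voicing (/q/ and /f/ are both voiceless), so this form is consistent with the same rule.
The rule targets /ʈ/ (voiceless retroflex stop), which sits before the trigger /m/ (voiced).
A voiced retroflex stop is [ɖ], so the surface segment is [ɖ].

[nɪɖmoʒi]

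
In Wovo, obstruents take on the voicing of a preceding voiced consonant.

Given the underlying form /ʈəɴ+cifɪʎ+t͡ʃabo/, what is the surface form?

[ʈəɴɟifɪʎd͡ʒabo]

The rule targets /c/ (voiceless palatal stop), which sits after the trigger /ɴ/ (voiced).
A voiced palatal stop is [ɟ], so the surface segment is [ɟ].
At the second juncture, /t͡ʃ/ likewise becomes [d͡ʒ] adjacent to /ʎ/.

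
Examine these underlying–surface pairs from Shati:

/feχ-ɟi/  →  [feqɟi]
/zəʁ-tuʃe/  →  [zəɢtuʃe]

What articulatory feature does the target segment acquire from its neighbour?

manner

The segment that alternates is /χ/, which surfaces as [q] when adjacent to /ɟ/.
The change fricative → stop matches the manner of the following /ɟ/, identifying this as manner assimilation.
The other alternating form patterns the same way: /ʁ/ → [ɢ] before /t/ (fricative → stop, matching a stop) — only manner changes, and always toward the following segment.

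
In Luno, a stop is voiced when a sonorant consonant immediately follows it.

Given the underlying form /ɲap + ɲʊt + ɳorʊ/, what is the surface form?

[ɲabɲʊdɳorʊ]

The rule targets /p/ (voiceless bilabial stop), which sits before the trigger /ɲ/ (voiced).
Changing only its voicing to voiced gives [b] — the voiced bilabial stop.
At the second juncture, /t/ likewise becomes [d] adjacent to /ɳ/.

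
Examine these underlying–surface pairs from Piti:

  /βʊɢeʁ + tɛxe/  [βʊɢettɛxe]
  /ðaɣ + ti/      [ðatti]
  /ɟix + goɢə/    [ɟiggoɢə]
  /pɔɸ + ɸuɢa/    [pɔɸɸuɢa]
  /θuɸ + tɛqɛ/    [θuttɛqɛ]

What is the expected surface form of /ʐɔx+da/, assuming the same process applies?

[ʐɔdda]

The data show regressive total assimilation (/ʁ/ → [t] before /t/; /ɣ/ → [t] before /t/; /x/ → [g] before /g/; /ɸ/ → [t] before /t/): in every case the target segment becomes identical to its following neighbour, copying more than a single feature.
In [pɔɸɸuɢa] the two consonants at the boundary are already identical (/ɸ/ + /ɸ/), so the rule applies vacuously and nothing changes.
/x/ is the segment targeted by the rule; it sits immediately before /d/, so it assimilates completely and surfaces as [d].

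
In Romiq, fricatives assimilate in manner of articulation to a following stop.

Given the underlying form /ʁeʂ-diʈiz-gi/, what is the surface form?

[ʁeʈdiʈidgi]

/ʂ/ is a voiceless retroflex fricative. The following trigger /d/ is a stop, so /ʂ/ must become a stop as well.
A voiceless retroflex stop is [ʈ], so the surface segment is [ʈ].
The same rule applies at the second boundary: /z/ → [d] next to /g/.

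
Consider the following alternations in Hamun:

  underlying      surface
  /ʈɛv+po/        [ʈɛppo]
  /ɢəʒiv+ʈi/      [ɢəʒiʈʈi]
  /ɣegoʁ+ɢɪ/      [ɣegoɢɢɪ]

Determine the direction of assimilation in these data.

The segment that alternates is /v/, which surfaces as [p] when adjacent to /p/.
The output [p] is identical to the trigger /p/ — every feature (place, manner, voicing) has been copied — so this is total assimilation.
The remaining alternations confirm this: /v/ → [ʈ] before /ʈ/; /ʁ/ → [ɢ] before /ɢ/ — in each case the output is a copy of the following consonant.
The trigger is the following segment, so the direction is regressive (anticipatory).

regressive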